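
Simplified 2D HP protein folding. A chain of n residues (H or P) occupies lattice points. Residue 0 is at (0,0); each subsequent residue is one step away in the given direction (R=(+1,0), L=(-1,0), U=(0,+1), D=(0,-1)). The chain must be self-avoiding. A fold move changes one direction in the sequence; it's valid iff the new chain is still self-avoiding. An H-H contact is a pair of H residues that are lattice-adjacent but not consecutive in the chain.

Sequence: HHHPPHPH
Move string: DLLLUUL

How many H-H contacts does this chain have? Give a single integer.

Answer: 0

Derivation:
Positions: [(0, 0), (0, -1), (-1, -1), (-2, -1), (-3, -1), (-3, 0), (-3, 1), (-4, 1)]
No H-H contacts found.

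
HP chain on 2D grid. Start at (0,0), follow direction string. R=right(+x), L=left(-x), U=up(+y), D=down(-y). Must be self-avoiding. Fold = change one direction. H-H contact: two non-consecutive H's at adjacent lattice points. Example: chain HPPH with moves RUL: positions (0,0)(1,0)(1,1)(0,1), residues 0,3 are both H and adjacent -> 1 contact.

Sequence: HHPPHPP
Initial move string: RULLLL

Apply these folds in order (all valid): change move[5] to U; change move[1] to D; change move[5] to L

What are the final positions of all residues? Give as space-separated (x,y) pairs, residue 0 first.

Answer: (0,0) (1,0) (1,-1) (0,-1) (-1,-1) (-2,-1) (-3,-1)

Derivation:
Initial moves: RULLLL
Fold: move[5]->U => RULLLU (positions: [(0, 0), (1, 0), (1, 1), (0, 1), (-1, 1), (-2, 1), (-2, 2)])
Fold: move[1]->D => RDLLLU (positions: [(0, 0), (1, 0), (1, -1), (0, -1), (-1, -1), (-2, -1), (-2, 0)])
Fold: move[5]->L => RDLLLL (positions: [(0, 0), (1, 0), (1, -1), (0, -1), (-1, -1), (-2, -1), (-3, -1)])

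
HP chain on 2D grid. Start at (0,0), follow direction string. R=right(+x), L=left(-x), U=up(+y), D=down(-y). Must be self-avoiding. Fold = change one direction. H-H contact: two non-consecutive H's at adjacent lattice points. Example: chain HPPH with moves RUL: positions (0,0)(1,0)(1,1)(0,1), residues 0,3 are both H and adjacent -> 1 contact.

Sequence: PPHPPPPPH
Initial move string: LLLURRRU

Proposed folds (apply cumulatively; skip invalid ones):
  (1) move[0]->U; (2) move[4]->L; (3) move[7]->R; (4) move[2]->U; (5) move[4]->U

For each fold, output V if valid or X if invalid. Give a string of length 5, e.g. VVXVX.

Initial: LLLURRRU -> [(0, 0), (-1, 0), (-2, 0), (-3, 0), (-3, 1), (-2, 1), (-1, 1), (0, 1), (0, 2)]
Fold 1: move[0]->U => ULLURRRU VALID
Fold 2: move[4]->L => ULLULRRU INVALID (collision), skipped
Fold 3: move[7]->R => ULLURRRR VALID
Fold 4: move[2]->U => ULUURRRR VALID
Fold 5: move[4]->U => ULUUURRR VALID

Answer: VXVVV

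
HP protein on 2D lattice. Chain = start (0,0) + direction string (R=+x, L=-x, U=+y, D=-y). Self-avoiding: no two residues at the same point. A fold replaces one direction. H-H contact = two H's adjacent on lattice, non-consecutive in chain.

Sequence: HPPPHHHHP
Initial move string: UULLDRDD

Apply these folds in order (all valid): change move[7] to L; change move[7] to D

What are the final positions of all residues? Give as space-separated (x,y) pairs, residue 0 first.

Answer: (0,0) (0,1) (0,2) (-1,2) (-2,2) (-2,1) (-1,1) (-1,0) (-1,-1)

Derivation:
Initial moves: UULLDRDD
Fold: move[7]->L => UULLDRDL (positions: [(0, 0), (0, 1), (0, 2), (-1, 2), (-2, 2), (-2, 1), (-1, 1), (-1, 0), (-2, 0)])
Fold: move[7]->D => UULLDRDD (positions: [(0, 0), (0, 1), (0, 2), (-1, 2), (-2, 2), (-2, 1), (-1, 1), (-1, 0), (-1, -1)])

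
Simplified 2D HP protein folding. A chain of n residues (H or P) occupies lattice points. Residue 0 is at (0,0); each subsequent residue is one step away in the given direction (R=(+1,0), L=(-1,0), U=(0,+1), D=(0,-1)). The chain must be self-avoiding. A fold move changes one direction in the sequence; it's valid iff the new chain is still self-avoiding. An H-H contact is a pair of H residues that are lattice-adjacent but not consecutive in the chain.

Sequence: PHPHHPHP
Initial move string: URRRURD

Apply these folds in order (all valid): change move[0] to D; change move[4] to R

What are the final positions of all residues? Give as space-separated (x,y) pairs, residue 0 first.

Initial moves: URRRURD
Fold: move[0]->D => DRRRURD (positions: [(0, 0), (0, -1), (1, -1), (2, -1), (3, -1), (3, 0), (4, 0), (4, -1)])
Fold: move[4]->R => DRRRRRD (positions: [(0, 0), (0, -1), (1, -1), (2, -1), (3, -1), (4, -1), (5, -1), (5, -2)])

Answer: (0,0) (0,-1) (1,-1) (2,-1) (3,-1) (4,-1) (5,-1) (5,-2)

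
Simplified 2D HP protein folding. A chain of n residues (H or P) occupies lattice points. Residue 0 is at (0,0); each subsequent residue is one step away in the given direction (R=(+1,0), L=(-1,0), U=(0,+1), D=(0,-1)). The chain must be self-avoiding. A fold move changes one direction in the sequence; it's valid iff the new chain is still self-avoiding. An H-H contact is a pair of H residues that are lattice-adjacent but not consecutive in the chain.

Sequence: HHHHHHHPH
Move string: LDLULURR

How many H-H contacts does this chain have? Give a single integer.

Answer: 2

Derivation:
Positions: [(0, 0), (-1, 0), (-1, -1), (-2, -1), (-2, 0), (-3, 0), (-3, 1), (-2, 1), (-1, 1)]
H-H contact: residue 1 @(-1,0) - residue 4 @(-2, 0)
H-H contact: residue 1 @(-1,0) - residue 8 @(-1, 1)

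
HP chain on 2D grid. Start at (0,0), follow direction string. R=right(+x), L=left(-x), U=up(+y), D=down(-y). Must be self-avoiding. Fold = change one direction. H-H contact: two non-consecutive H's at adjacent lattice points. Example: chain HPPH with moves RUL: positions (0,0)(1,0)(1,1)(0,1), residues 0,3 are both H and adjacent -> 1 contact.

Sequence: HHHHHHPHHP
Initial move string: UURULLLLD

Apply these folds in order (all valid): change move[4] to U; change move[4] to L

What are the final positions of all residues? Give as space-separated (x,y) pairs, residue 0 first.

Initial moves: UURULLLLD
Fold: move[4]->U => UURUULLLD (positions: [(0, 0), (0, 1), (0, 2), (1, 2), (1, 3), (1, 4), (0, 4), (-1, 4), (-2, 4), (-2, 3)])
Fold: move[4]->L => UURULLLLD (positions: [(0, 0), (0, 1), (0, 2), (1, 2), (1, 3), (0, 3), (-1, 3), (-2, 3), (-3, 3), (-3, 2)])

Answer: (0,0) (0,1) (0,2) (1,2) (1,3) (0,3) (-1,3) (-2,3) (-3,3) (-3,2)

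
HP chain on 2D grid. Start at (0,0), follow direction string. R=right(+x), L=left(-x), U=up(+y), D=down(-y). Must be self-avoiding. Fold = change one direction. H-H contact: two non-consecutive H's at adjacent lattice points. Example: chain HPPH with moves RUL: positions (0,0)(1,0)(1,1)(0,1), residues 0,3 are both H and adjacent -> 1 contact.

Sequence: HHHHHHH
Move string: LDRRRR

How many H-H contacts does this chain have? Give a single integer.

Positions: [(0, 0), (-1, 0), (-1, -1), (0, -1), (1, -1), (2, -1), (3, -1)]
H-H contact: residue 0 @(0,0) - residue 3 @(0, -1)

Answer: 1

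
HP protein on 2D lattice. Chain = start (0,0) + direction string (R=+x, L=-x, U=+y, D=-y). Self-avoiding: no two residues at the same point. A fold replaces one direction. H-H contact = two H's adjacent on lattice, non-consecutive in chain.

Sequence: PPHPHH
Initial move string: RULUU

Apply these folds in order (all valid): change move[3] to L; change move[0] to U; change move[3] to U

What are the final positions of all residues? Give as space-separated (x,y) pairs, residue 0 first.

Answer: (0,0) (0,1) (0,2) (-1,2) (-1,3) (-1,4)

Derivation:
Initial moves: RULUU
Fold: move[3]->L => RULLU (positions: [(0, 0), (1, 0), (1, 1), (0, 1), (-1, 1), (-1, 2)])
Fold: move[0]->U => UULLU (positions: [(0, 0), (0, 1), (0, 2), (-1, 2), (-2, 2), (-2, 3)])
Fold: move[3]->U => UULUU (positions: [(0, 0), (0, 1), (0, 2), (-1, 2), (-1, 3), (-1, 4)])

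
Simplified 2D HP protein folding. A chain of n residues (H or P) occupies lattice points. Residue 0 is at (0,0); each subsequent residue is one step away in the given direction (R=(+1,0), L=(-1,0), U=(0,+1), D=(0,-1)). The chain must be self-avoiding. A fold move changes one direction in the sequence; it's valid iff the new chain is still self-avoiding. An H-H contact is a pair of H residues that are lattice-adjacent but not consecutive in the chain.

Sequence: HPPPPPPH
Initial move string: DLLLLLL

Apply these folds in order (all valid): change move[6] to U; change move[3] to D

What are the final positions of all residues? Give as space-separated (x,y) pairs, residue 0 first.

Initial moves: DLLLLLL
Fold: move[6]->U => DLLLLLU (positions: [(0, 0), (0, -1), (-1, -1), (-2, -1), (-3, -1), (-4, -1), (-5, -1), (-5, 0)])
Fold: move[3]->D => DLLDLLU (positions: [(0, 0), (0, -1), (-1, -1), (-2, -1), (-2, -2), (-3, -2), (-4, -2), (-4, -1)])

Answer: (0,0) (0,-1) (-1,-1) (-2,-1) (-2,-2) (-3,-2) (-4,-2) (-4,-1)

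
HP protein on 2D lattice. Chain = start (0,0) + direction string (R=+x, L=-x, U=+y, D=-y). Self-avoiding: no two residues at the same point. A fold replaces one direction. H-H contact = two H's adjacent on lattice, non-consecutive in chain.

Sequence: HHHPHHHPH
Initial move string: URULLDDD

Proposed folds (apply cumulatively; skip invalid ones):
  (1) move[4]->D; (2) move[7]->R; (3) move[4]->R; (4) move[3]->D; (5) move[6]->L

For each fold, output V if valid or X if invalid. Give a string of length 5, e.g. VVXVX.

Answer: XXXXV

Derivation:
Initial: URULLDDD -> [(0, 0), (0, 1), (1, 1), (1, 2), (0, 2), (-1, 2), (-1, 1), (-1, 0), (-1, -1)]
Fold 1: move[4]->D => URULDDDD INVALID (collision), skipped
Fold 2: move[7]->R => URULLDDR INVALID (collision), skipped
Fold 3: move[4]->R => URULRDDD INVALID (collision), skipped
Fold 4: move[3]->D => URUDLDDD INVALID (collision), skipped
Fold 5: move[6]->L => URULLDLD VALID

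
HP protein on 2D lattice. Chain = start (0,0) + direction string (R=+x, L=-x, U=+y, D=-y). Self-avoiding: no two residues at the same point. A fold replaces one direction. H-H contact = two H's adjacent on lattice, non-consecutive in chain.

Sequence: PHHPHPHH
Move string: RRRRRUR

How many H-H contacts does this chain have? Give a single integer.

Positions: [(0, 0), (1, 0), (2, 0), (3, 0), (4, 0), (5, 0), (5, 1), (6, 1)]
No H-H contacts found.

Answer: 0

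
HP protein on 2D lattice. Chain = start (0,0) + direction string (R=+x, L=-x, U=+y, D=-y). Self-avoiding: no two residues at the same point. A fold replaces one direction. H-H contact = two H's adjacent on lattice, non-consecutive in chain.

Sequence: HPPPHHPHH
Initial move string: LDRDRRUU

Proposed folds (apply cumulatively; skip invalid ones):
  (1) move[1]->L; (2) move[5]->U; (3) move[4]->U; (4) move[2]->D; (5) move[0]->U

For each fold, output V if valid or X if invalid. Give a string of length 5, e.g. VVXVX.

Initial: LDRDRRUU -> [(0, 0), (-1, 0), (-1, -1), (0, -1), (0, -2), (1, -2), (2, -2), (2, -1), (2, 0)]
Fold 1: move[1]->L => LLRDRRUU INVALID (collision), skipped
Fold 2: move[5]->U => LDRDRUUU VALID
Fold 3: move[4]->U => LDRDUUUU INVALID (collision), skipped
Fold 4: move[2]->D => LDDDRUUU INVALID (collision), skipped
Fold 5: move[0]->U => UDRDRUUU INVALID (collision), skipped

Answer: XVXXX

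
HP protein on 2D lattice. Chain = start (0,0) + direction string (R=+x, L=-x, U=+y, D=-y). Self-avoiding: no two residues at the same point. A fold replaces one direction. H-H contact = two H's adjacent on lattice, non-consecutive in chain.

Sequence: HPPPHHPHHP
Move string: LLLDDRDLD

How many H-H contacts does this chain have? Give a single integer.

Positions: [(0, 0), (-1, 0), (-2, 0), (-3, 0), (-3, -1), (-3, -2), (-2, -2), (-2, -3), (-3, -3), (-3, -4)]
H-H contact: residue 5 @(-3,-2) - residue 8 @(-3, -3)

Answer: 1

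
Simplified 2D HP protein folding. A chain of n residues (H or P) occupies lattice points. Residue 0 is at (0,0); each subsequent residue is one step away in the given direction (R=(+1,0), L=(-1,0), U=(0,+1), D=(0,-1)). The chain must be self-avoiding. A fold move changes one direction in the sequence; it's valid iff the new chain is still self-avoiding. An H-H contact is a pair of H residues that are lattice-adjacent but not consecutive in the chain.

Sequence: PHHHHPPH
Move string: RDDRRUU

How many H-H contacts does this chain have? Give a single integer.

Positions: [(0, 0), (1, 0), (1, -1), (1, -2), (2, -2), (3, -2), (3, -1), (3, 0)]
No H-H contacts found.

Answer: 0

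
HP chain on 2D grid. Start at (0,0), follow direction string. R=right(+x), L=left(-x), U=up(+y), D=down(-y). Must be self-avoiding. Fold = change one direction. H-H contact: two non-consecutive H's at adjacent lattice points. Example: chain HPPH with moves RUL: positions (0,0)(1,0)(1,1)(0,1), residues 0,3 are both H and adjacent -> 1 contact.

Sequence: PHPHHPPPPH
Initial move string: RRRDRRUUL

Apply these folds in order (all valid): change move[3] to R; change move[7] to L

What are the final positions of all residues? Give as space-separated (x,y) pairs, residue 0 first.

Initial moves: RRRDRRUUL
Fold: move[3]->R => RRRRRRUUL (positions: [(0, 0), (1, 0), (2, 0), (3, 0), (4, 0), (5, 0), (6, 0), (6, 1), (6, 2), (5, 2)])
Fold: move[7]->L => RRRRRRULL (positions: [(0, 0), (1, 0), (2, 0), (3, 0), (4, 0), (5, 0), (6, 0), (6, 1), (5, 1), (4, 1)])

Answer: (0,0) (1,0) (2,0) (3,0) (4,0) (5,0) (6,0) (6,1) (5,1) (4,1)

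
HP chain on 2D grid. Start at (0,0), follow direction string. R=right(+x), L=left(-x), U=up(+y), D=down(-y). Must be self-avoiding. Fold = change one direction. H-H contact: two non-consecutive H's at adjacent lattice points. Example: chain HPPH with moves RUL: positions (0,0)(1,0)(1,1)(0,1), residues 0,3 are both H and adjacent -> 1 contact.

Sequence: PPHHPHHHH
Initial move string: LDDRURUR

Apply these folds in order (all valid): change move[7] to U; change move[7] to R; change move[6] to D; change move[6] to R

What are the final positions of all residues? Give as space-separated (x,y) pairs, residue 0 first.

Answer: (0,0) (-1,0) (-1,-1) (-1,-2) (0,-2) (0,-1) (1,-1) (2,-1) (3,-1)

Derivation:
Initial moves: LDDRURUR
Fold: move[7]->U => LDDRURUU (positions: [(0, 0), (-1, 0), (-1, -1), (-1, -2), (0, -2), (0, -1), (1, -1), (1, 0), (1, 1)])
Fold: move[7]->R => LDDRURUR (positions: [(0, 0), (-1, 0), (-1, -1), (-1, -2), (0, -2), (0, -1), (1, -1), (1, 0), (2, 0)])
Fold: move[6]->D => LDDRURDR (positions: [(0, 0), (-1, 0), (-1, -1), (-1, -2), (0, -2), (0, -1), (1, -1), (1, -2), (2, -2)])
Fold: move[6]->R => LDDRURRR (positions: [(0, 0), (-1, 0), (-1, -1), (-1, -2), (0, -2), (0, -1), (1, -1), (2, -1), (3, -1)])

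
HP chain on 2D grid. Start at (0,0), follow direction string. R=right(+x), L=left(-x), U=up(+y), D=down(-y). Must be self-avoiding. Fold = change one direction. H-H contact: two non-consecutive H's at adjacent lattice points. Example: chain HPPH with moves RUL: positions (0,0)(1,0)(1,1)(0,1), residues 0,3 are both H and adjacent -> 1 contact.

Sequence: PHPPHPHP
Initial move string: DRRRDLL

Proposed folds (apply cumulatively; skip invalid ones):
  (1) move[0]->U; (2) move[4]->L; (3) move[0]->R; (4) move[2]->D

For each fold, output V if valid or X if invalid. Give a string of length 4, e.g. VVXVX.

Answer: VXVV

Derivation:
Initial: DRRRDLL -> [(0, 0), (0, -1), (1, -1), (2, -1), (3, -1), (3, -2), (2, -2), (1, -2)]
Fold 1: move[0]->U => URRRDLL VALID
Fold 2: move[4]->L => URRRLLL INVALID (collision), skipped
Fold 3: move[0]->R => RRRRDLL VALID
Fold 4: move[2]->D => RRDRDLL VALID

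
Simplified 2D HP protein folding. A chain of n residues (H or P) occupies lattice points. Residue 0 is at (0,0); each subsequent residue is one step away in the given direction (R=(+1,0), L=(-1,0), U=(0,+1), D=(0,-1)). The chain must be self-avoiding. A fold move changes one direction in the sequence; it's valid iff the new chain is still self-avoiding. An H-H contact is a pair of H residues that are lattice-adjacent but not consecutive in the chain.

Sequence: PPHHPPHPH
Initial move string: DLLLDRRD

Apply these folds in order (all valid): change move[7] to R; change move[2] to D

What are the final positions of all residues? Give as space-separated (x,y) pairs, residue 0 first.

Answer: (0,0) (0,-1) (-1,-1) (-1,-2) (-2,-2) (-2,-3) (-1,-3) (0,-3) (1,-3)

Derivation:
Initial moves: DLLLDRRD
Fold: move[7]->R => DLLLDRRR (positions: [(0, 0), (0, -1), (-1, -1), (-2, -1), (-3, -1), (-3, -2), (-2, -2), (-1, -2), (0, -2)])
Fold: move[2]->D => DLDLDRRR (positions: [(0, 0), (0, -1), (-1, -1), (-1, -2), (-2, -2), (-2, -3), (-1, -3), (0, -3), (1, -3)])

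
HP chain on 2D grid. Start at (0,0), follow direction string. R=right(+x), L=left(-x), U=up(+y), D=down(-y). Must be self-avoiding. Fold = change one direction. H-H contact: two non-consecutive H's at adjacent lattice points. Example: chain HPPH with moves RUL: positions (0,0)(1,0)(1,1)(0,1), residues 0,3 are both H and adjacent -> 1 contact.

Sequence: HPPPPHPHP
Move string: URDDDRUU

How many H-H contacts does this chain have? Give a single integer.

Answer: 0

Derivation:
Positions: [(0, 0), (0, 1), (1, 1), (1, 0), (1, -1), (1, -2), (2, -2), (2, -1), (2, 0)]
No H-H contacts found.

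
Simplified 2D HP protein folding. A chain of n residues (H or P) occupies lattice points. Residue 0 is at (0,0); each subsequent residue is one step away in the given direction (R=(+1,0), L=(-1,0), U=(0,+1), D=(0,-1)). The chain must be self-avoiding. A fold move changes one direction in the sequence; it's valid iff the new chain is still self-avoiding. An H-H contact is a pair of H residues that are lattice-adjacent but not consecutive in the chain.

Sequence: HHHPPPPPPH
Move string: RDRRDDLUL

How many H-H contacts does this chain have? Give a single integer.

Answer: 1

Derivation:
Positions: [(0, 0), (1, 0), (1, -1), (2, -1), (3, -1), (3, -2), (3, -3), (2, -3), (2, -2), (1, -2)]
H-H contact: residue 2 @(1,-1) - residue 9 @(1, -2)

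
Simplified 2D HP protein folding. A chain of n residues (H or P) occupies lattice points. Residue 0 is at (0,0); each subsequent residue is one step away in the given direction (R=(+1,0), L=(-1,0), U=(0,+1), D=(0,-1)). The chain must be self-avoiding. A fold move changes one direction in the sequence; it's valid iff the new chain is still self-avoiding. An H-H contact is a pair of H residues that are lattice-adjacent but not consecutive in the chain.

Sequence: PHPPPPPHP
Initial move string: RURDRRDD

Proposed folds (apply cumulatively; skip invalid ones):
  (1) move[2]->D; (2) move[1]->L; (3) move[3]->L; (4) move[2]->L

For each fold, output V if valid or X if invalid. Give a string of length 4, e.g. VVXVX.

Initial: RURDRRDD -> [(0, 0), (1, 0), (1, 1), (2, 1), (2, 0), (3, 0), (4, 0), (4, -1), (4, -2)]
Fold 1: move[2]->D => RUDDRRDD INVALID (collision), skipped
Fold 2: move[1]->L => RLRDRRDD INVALID (collision), skipped
Fold 3: move[3]->L => RURLRRDD INVALID (collision), skipped
Fold 4: move[2]->L => RULDRRDD INVALID (collision), skipped

Answer: XXXX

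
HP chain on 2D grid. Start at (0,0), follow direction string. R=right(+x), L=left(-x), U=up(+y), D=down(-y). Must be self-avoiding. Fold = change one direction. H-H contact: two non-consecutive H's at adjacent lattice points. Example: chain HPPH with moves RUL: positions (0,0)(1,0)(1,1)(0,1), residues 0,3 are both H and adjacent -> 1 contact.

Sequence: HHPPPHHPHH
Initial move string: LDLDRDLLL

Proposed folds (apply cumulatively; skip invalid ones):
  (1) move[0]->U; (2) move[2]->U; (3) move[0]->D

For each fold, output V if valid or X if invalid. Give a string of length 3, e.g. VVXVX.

Initial: LDLDRDLLL -> [(0, 0), (-1, 0), (-1, -1), (-2, -1), (-2, -2), (-1, -2), (-1, -3), (-2, -3), (-3, -3), (-4, -3)]
Fold 1: move[0]->U => UDLDRDLLL INVALID (collision), skipped
Fold 2: move[2]->U => LDUDRDLLL INVALID (collision), skipped
Fold 3: move[0]->D => DDLDRDLLL VALID

Answer: XXV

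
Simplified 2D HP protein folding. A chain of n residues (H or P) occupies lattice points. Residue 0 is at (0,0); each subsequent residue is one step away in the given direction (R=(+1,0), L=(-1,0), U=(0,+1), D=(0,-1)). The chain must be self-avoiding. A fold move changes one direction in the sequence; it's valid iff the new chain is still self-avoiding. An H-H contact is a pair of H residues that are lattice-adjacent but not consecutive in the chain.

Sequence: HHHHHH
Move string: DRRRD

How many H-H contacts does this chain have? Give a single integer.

Answer: 0

Derivation:
Positions: [(0, 0), (0, -1), (1, -1), (2, -1), (3, -1), (3, -2)]
No H-H contacts found.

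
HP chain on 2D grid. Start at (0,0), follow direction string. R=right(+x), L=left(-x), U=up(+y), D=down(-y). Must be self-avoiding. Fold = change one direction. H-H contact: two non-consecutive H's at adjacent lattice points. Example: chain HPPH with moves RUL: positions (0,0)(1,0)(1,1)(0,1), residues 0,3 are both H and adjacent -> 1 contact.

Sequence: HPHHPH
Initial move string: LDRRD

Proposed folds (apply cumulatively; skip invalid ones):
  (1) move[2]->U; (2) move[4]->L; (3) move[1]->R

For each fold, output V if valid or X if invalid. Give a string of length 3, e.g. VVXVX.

Answer: XXX

Derivation:
Initial: LDRRD -> [(0, 0), (-1, 0), (-1, -1), (0, -1), (1, -1), (1, -2)]
Fold 1: move[2]->U => LDURD INVALID (collision), skipped
Fold 2: move[4]->L => LDRRL INVALID (collision), skipped
Fold 3: move[1]->R => LRRRD INVALID (collision), skipped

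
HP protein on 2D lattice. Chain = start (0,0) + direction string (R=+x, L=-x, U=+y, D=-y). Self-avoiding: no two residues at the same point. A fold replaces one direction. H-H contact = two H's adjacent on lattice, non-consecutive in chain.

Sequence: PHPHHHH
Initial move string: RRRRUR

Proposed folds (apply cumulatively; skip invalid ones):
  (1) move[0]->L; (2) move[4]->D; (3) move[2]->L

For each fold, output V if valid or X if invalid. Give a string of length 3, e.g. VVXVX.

Initial: RRRRUR -> [(0, 0), (1, 0), (2, 0), (3, 0), (4, 0), (4, 1), (5, 1)]
Fold 1: move[0]->L => LRRRUR INVALID (collision), skipped
Fold 2: move[4]->D => RRRRDR VALID
Fold 3: move[2]->L => RRLRDR INVALID (collision), skipped

Answer: XVX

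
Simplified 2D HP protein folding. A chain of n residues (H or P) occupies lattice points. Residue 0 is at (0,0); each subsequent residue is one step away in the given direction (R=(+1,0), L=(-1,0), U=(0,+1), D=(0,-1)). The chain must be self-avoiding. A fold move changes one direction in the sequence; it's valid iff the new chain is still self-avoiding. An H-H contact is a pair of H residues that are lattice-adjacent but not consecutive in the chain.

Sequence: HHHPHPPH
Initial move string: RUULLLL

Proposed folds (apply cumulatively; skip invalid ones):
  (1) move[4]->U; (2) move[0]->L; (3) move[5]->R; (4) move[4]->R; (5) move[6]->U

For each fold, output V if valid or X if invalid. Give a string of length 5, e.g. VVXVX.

Initial: RUULLLL -> [(0, 0), (1, 0), (1, 1), (1, 2), (0, 2), (-1, 2), (-2, 2), (-3, 2)]
Fold 1: move[4]->U => RUULULL VALID
Fold 2: move[0]->L => LUULULL VALID
Fold 3: move[5]->R => LUULURL INVALID (collision), skipped
Fold 4: move[4]->R => LUULRLL INVALID (collision), skipped
Fold 5: move[6]->U => LUULULU VALID

Answer: VVXXV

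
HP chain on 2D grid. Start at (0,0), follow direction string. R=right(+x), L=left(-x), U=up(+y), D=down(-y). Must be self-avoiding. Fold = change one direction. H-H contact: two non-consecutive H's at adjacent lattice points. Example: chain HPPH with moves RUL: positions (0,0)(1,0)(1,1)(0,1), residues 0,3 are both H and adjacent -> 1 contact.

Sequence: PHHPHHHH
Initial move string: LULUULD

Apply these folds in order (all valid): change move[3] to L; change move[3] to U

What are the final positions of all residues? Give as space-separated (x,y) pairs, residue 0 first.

Initial moves: LULUULD
Fold: move[3]->L => LULLULD (positions: [(0, 0), (-1, 0), (-1, 1), (-2, 1), (-3, 1), (-3, 2), (-4, 2), (-4, 1)])
Fold: move[3]->U => LULUULD (positions: [(0, 0), (-1, 0), (-1, 1), (-2, 1), (-2, 2), (-2, 3), (-3, 3), (-3, 2)])

Answer: (0,0) (-1,0) (-1,1) (-2,1) (-2,2) (-2,3) (-3,3) (-3,2)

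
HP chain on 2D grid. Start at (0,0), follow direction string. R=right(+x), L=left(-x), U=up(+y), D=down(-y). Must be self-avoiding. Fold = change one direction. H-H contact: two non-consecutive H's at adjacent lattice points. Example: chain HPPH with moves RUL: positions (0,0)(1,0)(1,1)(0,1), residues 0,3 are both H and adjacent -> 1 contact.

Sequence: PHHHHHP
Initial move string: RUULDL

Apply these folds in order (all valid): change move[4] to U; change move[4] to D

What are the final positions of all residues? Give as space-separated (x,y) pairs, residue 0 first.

Answer: (0,0) (1,0) (1,1) (1,2) (0,2) (0,1) (-1,1)

Derivation:
Initial moves: RUULDL
Fold: move[4]->U => RUULUL (positions: [(0, 0), (1, 0), (1, 1), (1, 2), (0, 2), (0, 3), (-1, 3)])
Fold: move[4]->D => RUULDL (positions: [(0, 0), (1, 0), (1, 1), (1, 2), (0, 2), (0, 1), (-1, 1)])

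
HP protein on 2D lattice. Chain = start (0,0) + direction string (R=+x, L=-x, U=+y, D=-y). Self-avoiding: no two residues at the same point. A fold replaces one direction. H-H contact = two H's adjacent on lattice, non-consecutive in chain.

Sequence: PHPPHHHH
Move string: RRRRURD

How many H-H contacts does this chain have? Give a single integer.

Positions: [(0, 0), (1, 0), (2, 0), (3, 0), (4, 0), (4, 1), (5, 1), (5, 0)]
H-H contact: residue 4 @(4,0) - residue 7 @(5, 0)

Answer: 1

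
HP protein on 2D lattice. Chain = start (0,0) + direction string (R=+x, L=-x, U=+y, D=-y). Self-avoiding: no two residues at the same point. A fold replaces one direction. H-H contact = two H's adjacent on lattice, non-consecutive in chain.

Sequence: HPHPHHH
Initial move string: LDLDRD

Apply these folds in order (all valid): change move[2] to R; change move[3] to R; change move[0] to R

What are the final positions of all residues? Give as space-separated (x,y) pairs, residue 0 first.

Initial moves: LDLDRD
Fold: move[2]->R => LDRDRD (positions: [(0, 0), (-1, 0), (-1, -1), (0, -1), (0, -2), (1, -2), (1, -3)])
Fold: move[3]->R => LDRRRD (positions: [(0, 0), (-1, 0), (-1, -1), (0, -1), (1, -1), (2, -1), (2, -2)])
Fold: move[0]->R => RDRRRD (positions: [(0, 0), (1, 0), (1, -1), (2, -1), (3, -1), (4, -1), (4, -2)])

Answer: (0,0) (1,0) (1,-1) (2,-1) (3,-1) (4,-1) (4,-2)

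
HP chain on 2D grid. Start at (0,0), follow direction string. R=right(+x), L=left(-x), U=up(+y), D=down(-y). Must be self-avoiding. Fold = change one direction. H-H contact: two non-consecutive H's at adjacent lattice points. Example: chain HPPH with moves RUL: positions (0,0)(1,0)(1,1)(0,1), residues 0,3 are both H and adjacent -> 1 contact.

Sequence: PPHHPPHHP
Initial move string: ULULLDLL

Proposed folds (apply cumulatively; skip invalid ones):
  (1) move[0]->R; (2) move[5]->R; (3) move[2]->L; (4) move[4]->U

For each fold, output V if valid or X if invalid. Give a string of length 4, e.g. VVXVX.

Answer: XXVX

Derivation:
Initial: ULULLDLL -> [(0, 0), (0, 1), (-1, 1), (-1, 2), (-2, 2), (-3, 2), (-3, 1), (-4, 1), (-5, 1)]
Fold 1: move[0]->R => RLULLDLL INVALID (collision), skipped
Fold 2: move[5]->R => ULULLRLL INVALID (collision), skipped
Fold 3: move[2]->L => ULLLLDLL VALID
Fold 4: move[4]->U => ULLLUDLL INVALID (collision), skipped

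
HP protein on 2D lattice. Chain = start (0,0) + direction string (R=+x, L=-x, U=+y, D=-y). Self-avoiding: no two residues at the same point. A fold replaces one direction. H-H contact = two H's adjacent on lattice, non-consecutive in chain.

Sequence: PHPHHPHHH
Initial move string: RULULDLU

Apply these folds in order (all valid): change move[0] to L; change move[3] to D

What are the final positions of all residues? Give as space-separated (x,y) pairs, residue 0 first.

Initial moves: RULULDLU
Fold: move[0]->L => LULULDLU (positions: [(0, 0), (-1, 0), (-1, 1), (-2, 1), (-2, 2), (-3, 2), (-3, 1), (-4, 1), (-4, 2)])
Fold: move[3]->D => LULDLDLU (positions: [(0, 0), (-1, 0), (-1, 1), (-2, 1), (-2, 0), (-3, 0), (-3, -1), (-4, -1), (-4, 0)])

Answer: (0,0) (-1,0) (-1,1) (-2,1) (-2,0) (-3,0) (-3,-1) (-4,-1) (-4,0)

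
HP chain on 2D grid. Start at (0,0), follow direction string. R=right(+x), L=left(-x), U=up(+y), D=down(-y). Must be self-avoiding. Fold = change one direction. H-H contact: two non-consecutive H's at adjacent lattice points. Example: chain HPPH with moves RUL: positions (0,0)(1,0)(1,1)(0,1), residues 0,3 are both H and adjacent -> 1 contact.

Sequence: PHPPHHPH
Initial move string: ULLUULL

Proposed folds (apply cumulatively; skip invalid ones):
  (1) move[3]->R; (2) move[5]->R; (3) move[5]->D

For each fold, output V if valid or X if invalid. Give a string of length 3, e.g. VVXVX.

Answer: XXX

Derivation:
Initial: ULLUULL -> [(0, 0), (0, 1), (-1, 1), (-2, 1), (-2, 2), (-2, 3), (-3, 3), (-4, 3)]
Fold 1: move[3]->R => ULLRULL INVALID (collision), skipped
Fold 2: move[5]->R => ULLUURL INVALID (collision), skipped
Fold 3: move[5]->D => ULLUUDL INVALID (collision), skipped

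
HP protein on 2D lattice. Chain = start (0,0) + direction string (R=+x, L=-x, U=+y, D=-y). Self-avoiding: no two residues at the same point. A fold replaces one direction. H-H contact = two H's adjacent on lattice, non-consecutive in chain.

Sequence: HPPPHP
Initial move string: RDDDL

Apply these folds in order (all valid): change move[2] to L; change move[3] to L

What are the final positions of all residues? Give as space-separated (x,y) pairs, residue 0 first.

Answer: (0,0) (1,0) (1,-1) (0,-1) (-1,-1) (-2,-1)

Derivation:
Initial moves: RDDDL
Fold: move[2]->L => RDLDL (positions: [(0, 0), (1, 0), (1, -1), (0, -1), (0, -2), (-1, -2)])
Fold: move[3]->L => RDLLL (positions: [(0, 0), (1, 0), (1, -1), (0, -1), (-1, -1), (-2, -1)])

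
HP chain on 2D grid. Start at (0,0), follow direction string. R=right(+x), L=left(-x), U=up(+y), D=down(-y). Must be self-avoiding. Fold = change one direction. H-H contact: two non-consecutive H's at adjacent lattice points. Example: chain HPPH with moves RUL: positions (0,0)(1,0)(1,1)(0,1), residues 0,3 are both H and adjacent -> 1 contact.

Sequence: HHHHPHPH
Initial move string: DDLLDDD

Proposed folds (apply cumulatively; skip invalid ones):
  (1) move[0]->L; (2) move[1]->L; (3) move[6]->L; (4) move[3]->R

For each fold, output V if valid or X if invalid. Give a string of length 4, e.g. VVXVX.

Answer: VVVX

Derivation:
Initial: DDLLDDD -> [(0, 0), (0, -1), (0, -2), (-1, -2), (-2, -2), (-2, -3), (-2, -4), (-2, -5)]
Fold 1: move[0]->L => LDLLDDD VALID
Fold 2: move[1]->L => LLLLDDD VALID
Fold 3: move[6]->L => LLLLDDL VALID
Fold 4: move[3]->R => LLLRDDL INVALID (collision), skipped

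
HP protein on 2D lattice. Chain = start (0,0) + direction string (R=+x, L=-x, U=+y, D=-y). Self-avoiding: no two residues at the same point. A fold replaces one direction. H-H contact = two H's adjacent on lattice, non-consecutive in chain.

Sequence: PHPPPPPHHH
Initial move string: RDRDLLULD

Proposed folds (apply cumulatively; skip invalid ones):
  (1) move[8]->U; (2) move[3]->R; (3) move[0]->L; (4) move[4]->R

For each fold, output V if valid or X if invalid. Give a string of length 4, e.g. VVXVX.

Initial: RDRDLLULD -> [(0, 0), (1, 0), (1, -1), (2, -1), (2, -2), (1, -2), (0, -2), (0, -1), (-1, -1), (-1, -2)]
Fold 1: move[8]->U => RDRDLLULU VALID
Fold 2: move[3]->R => RDRRLLULU INVALID (collision), skipped
Fold 3: move[0]->L => LDRDLLULU VALID
Fold 4: move[4]->R => LDRDRLULU INVALID (collision), skipped

Answer: VXVX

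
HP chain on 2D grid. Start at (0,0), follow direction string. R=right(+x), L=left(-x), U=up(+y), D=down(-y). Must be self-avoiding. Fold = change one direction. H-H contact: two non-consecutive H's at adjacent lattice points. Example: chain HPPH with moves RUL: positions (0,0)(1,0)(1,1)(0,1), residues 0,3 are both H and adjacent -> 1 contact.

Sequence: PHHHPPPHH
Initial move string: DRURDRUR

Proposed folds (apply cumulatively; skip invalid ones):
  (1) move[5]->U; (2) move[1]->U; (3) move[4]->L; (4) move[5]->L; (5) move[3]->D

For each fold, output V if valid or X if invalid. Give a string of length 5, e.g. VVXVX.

Answer: XXXXX

Derivation:
Initial: DRURDRUR -> [(0, 0), (0, -1), (1, -1), (1, 0), (2, 0), (2, -1), (3, -1), (3, 0), (4, 0)]
Fold 1: move[5]->U => DRURDUUR INVALID (collision), skipped
Fold 2: move[1]->U => DUURDRUR INVALID (collision), skipped
Fold 3: move[4]->L => DRURLRUR INVALID (collision), skipped
Fold 4: move[5]->L => DRURDLUR INVALID (collision), skipped
Fold 5: move[3]->D => DRUDDRUR INVALID (collision), skipped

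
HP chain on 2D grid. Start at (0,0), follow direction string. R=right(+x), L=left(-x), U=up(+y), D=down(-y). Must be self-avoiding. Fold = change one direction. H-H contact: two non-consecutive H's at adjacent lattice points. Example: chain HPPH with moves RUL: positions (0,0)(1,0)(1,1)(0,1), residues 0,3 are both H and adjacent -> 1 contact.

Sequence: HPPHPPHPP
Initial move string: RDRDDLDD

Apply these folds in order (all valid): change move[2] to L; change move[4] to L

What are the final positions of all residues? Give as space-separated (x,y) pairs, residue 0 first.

Initial moves: RDRDDLDD
Fold: move[2]->L => RDLDDLDD (positions: [(0, 0), (1, 0), (1, -1), (0, -1), (0, -2), (0, -3), (-1, -3), (-1, -4), (-1, -5)])
Fold: move[4]->L => RDLDLLDD (positions: [(0, 0), (1, 0), (1, -1), (0, -1), (0, -2), (-1, -2), (-2, -2), (-2, -3), (-2, -4)])

Answer: (0,0) (1,0) (1,-1) (0,-1) (0,-2) (-1,-2) (-2,-2) (-2,-3) (-2,-4)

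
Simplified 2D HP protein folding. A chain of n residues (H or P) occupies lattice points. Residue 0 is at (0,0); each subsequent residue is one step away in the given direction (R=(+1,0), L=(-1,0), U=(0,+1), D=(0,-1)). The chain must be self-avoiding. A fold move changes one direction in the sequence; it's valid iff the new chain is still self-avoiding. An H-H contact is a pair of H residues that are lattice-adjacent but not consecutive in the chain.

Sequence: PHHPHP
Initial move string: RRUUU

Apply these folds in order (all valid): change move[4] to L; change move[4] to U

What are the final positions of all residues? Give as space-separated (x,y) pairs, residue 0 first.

Initial moves: RRUUU
Fold: move[4]->L => RRUUL (positions: [(0, 0), (1, 0), (2, 0), (2, 1), (2, 2), (1, 2)])
Fold: move[4]->U => RRUUU (positions: [(0, 0), (1, 0), (2, 0), (2, 1), (2, 2), (2, 3)])

Answer: (0,0) (1,0) (2,0) (2,1) (2,2) (2,3)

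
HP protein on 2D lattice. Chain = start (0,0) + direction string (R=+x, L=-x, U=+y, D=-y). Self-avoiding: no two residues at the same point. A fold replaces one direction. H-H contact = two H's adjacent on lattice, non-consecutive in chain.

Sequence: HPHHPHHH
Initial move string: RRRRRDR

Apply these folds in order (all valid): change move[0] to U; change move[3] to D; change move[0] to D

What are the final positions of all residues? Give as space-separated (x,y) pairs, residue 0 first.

Initial moves: RRRRRDR
Fold: move[0]->U => URRRRDR (positions: [(0, 0), (0, 1), (1, 1), (2, 1), (3, 1), (4, 1), (4, 0), (5, 0)])
Fold: move[3]->D => URRDRDR (positions: [(0, 0), (0, 1), (1, 1), (2, 1), (2, 0), (3, 0), (3, -1), (4, -1)])
Fold: move[0]->D => DRRDRDR (positions: [(0, 0), (0, -1), (1, -1), (2, -1), (2, -2), (3, -2), (3, -3), (4, -3)])

Answer: (0,0) (0,-1) (1,-1) (2,-1) (2,-2) (3,-2) (3,-3) (4,-3)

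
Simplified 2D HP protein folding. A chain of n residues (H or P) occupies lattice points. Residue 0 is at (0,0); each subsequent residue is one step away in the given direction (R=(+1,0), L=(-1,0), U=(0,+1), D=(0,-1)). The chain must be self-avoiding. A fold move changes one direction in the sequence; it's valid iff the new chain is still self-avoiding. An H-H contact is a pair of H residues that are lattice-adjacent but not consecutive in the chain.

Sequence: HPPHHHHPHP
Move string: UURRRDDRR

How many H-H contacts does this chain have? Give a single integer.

Positions: [(0, 0), (0, 1), (0, 2), (1, 2), (2, 2), (3, 2), (3, 1), (3, 0), (4, 0), (5, 0)]
No H-H contacts found.

Answer: 0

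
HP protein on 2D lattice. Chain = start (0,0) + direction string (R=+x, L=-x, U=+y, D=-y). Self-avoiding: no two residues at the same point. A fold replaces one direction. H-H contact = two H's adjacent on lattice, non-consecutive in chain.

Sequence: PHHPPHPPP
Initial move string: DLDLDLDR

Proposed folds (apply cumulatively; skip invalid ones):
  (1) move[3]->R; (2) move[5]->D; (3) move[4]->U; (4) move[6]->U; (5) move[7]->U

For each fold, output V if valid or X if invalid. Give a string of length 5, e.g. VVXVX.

Initial: DLDLDLDR -> [(0, 0), (0, -1), (-1, -1), (-1, -2), (-2, -2), (-2, -3), (-3, -3), (-3, -4), (-2, -4)]
Fold 1: move[3]->R => DLDRDLDR VALID
Fold 2: move[5]->D => DLDRDDDR VALID
Fold 3: move[4]->U => DLDRUDDR INVALID (collision), skipped
Fold 4: move[6]->U => DLDRDDUR INVALID (collision), skipped
Fold 5: move[7]->U => DLDRDDDU INVALID (collision), skipped

Answer: VVXXX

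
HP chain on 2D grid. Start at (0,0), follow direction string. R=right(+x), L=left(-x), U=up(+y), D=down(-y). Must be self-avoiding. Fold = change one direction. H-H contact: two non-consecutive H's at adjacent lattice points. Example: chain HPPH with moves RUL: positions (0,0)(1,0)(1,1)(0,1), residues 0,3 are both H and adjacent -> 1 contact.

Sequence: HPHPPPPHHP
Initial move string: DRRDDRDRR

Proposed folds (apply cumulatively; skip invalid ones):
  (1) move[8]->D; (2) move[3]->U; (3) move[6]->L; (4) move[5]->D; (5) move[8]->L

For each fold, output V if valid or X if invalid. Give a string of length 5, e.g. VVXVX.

Initial: DRRDDRDRR -> [(0, 0), (0, -1), (1, -1), (2, -1), (2, -2), (2, -3), (3, -3), (3, -4), (4, -4), (5, -4)]
Fold 1: move[8]->D => DRRDDRDRD VALID
Fold 2: move[3]->U => DRRUDRDRD INVALID (collision), skipped
Fold 3: move[6]->L => DRRDDRLRD INVALID (collision), skipped
Fold 4: move[5]->D => DRRDDDDRD VALID
Fold 5: move[8]->L => DRRDDDDRL INVALID (collision), skipped

Answer: VXXVX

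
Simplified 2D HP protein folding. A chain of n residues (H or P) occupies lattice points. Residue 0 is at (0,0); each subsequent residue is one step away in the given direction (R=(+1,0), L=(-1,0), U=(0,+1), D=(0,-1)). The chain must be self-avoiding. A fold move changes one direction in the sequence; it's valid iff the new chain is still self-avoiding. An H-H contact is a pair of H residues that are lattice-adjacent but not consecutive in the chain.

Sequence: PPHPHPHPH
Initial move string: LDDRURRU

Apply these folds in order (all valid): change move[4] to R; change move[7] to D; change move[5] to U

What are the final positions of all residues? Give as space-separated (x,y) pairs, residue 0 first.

Initial moves: LDDRURRU
Fold: move[4]->R => LDDRRRRU (positions: [(0, 0), (-1, 0), (-1, -1), (-1, -2), (0, -2), (1, -2), (2, -2), (3, -2), (3, -1)])
Fold: move[7]->D => LDDRRRRD (positions: [(0, 0), (-1, 0), (-1, -1), (-1, -2), (0, -2), (1, -2), (2, -2), (3, -2), (3, -3)])
Fold: move[5]->U => LDDRRURD (positions: [(0, 0), (-1, 0), (-1, -1), (-1, -2), (0, -2), (1, -2), (1, -1), (2, -1), (2, -2)])

Answer: (0,0) (-1,0) (-1,-1) (-1,-2) (0,-2) (1,-2) (1,-1) (2,-1) (2,-2)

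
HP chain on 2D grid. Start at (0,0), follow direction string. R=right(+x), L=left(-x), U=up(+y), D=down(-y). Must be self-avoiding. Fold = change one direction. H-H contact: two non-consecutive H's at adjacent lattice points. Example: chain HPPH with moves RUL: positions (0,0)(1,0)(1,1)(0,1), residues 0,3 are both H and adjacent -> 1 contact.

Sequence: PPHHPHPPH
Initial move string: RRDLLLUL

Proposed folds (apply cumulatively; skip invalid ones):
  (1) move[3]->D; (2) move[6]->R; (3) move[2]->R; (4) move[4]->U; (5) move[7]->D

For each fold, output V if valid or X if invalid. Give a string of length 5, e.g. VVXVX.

Answer: VXXXX

Derivation:
Initial: RRDLLLUL -> [(0, 0), (1, 0), (2, 0), (2, -1), (1, -1), (0, -1), (-1, -1), (-1, 0), (-2, 0)]
Fold 1: move[3]->D => RRDDLLUL VALID
Fold 2: move[6]->R => RRDDLLRL INVALID (collision), skipped
Fold 3: move[2]->R => RRRDLLUL INVALID (collision), skipped
Fold 4: move[4]->U => RRDDULUL INVALID (collision), skipped
Fold 5: move[7]->D => RRDDLLUD INVALID (collision), skipped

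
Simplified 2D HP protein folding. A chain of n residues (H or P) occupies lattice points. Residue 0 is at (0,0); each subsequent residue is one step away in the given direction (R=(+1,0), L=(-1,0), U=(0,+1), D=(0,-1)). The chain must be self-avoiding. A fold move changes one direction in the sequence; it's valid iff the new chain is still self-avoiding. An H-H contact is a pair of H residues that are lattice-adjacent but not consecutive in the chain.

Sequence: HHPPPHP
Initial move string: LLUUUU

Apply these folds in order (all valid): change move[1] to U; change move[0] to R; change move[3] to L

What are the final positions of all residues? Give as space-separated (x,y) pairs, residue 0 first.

Answer: (0,0) (1,0) (1,1) (1,2) (0,2) (0,3) (0,4)

Derivation:
Initial moves: LLUUUU
Fold: move[1]->U => LUUUUU (positions: [(0, 0), (-1, 0), (-1, 1), (-1, 2), (-1, 3), (-1, 4), (-1, 5)])
Fold: move[0]->R => RUUUUU (positions: [(0, 0), (1, 0), (1, 1), (1, 2), (1, 3), (1, 4), (1, 5)])
Fold: move[3]->L => RUULUU (positions: [(0, 0), (1, 0), (1, 1), (1, 2), (0, 2), (0, 3), (0, 4)])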